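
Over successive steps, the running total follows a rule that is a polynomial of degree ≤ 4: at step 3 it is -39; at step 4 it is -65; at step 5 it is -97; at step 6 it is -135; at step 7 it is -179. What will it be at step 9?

Write the value at x as f(x).
First differences: -26, -32, -38, -44. Second differences: -6, -6, -6.
Level-2 differences are constant, so f has degree 2.
Fitting a degree-2 polynomial gives f(x) = -3x² - 5x + 3.
Then f(9) = -285.

-285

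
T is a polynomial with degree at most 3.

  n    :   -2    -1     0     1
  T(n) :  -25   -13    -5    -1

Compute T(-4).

-61

First differences: 12, 8, 4. Second differences: -4, -4.
Level-2 differences are constant, so T has degree 2.
Fitting a degree-2 polynomial gives T(n) = -2n² + 6n - 5.
Then T(-4) = -61.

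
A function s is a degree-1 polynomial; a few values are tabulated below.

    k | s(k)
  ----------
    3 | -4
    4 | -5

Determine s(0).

-1

Write s(k) = ak + b; the 2 given values yield a linear system in the 2 coefficients.
Solving, s(k) = -k - 1.
Then s(0) = -1.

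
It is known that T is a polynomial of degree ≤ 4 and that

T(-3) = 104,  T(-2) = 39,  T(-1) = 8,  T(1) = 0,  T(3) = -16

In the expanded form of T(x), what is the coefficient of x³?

-2

Write T(x) = ax^4 + bx³ + cx² + dx + e; the 5 given values yield a linear system in the 5 coefficients.
Solving, the leading coefficient vanishes, and T(x) = -2x³ + 5x² - 2x - 1.
The coefficient of x³ is -2.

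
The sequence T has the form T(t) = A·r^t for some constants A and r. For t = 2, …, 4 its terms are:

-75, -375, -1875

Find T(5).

-9375

Consecutive ratio: -375/(-75) = 5, and -1875/(-375) = 5, so r = 5.
Then A·5^2 = -75 gives A = -3, and T(t) = -3·5^t.
T(5) = -3·5^5 = -9375.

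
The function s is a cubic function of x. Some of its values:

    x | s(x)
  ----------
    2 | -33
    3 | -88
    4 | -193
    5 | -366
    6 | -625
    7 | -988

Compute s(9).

-2098

Write s(x) = ax³ + bx² + cx + d; the 6 given values yield a linear system in the 4 coefficients.
Solving, s(x) = -3x³ + 2x² - 8x - 1.
Then s(9) = -2098.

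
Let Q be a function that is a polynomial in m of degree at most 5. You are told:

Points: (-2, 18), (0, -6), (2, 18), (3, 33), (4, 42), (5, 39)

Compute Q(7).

Write Q(m) = am^5 + bm^4 + cm³ + dm² + em + p; the 6 given values yield a linear system in the 6 coefficients.
Solving, the top 2 coefficients vanish, and Q(m) = -m³ + 6m² + 4m - 6.
Then Q(7) = -27.

-27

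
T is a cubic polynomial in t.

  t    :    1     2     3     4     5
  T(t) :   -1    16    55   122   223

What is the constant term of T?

Write T(t) = at³ + bt² + ct + d; the 5 given values yield a linear system in the 4 coefficients.
Solving, T(t) = t³ + 5t² - 5t - 2.
The constant term is T(0) = -2.

-2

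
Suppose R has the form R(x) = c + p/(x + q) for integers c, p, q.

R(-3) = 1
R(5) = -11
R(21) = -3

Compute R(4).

(R(x) − c)(x + q) = p for each data point; the three points give a linear system in c and q, then p follows.
Solving: c = -2, q = -3, p = -18, so R(x) = -2 − 18/(x − 3).
Then R(4) = -2 − 18/1 = -20.

-20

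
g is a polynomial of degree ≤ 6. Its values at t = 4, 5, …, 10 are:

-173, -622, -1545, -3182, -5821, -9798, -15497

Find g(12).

Write g(t) = at^6 + bt^5 + ct^4 + dt³ + et² + pt + q; the 7 given values yield a linear system in the 7 coefficients.
Solving, the top 2 coefficients vanish, and g(t) = -2t^4 + 4t³ + 5t² + 3.
Then g(12) = -33837.

-33837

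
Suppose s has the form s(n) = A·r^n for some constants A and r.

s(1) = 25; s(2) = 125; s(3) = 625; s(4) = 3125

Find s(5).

Consecutive ratio: 125/25 = 5, and 625/125 = 5, so r = 5.
Then A·5^1 = 25 gives A = 5, and s(n) = 5·5^n.
s(5) = 5·5^5 = 15625.

15625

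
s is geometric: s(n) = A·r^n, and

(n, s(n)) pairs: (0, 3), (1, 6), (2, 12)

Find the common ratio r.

2

Consecutive ratio: 6/3 = 2, and 12/6 = 2, so r = 2.
Then A·2^0 = 3 gives A = 3, and s(n) = 3·2^n.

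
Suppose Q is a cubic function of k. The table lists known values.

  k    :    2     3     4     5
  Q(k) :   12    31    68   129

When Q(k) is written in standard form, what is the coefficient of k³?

Write Q(k) = ak³ + bk² + ck + d; the 4 given values yield a linear system in the 4 coefficients.
Solving, Q(k) = k³ + 4.
The coefficient of k³ is 1.

1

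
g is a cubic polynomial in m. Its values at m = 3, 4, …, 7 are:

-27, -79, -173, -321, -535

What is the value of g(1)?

-1

First differences: -52, -94, -148, -214. Second differences: -42, -54, -66. Third differences: -12, -12.
Level-3 differences are constant, so g has degree 3.
Fitting a degree-3 polynomial gives g(m) = -2m³ + 3m² + m - 3.
Then g(1) = -1.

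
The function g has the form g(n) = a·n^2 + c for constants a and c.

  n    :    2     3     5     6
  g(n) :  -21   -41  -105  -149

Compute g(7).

-201

From g(2) = -21 and g(3) = -41: 4a + c = -21 and 9a + c = -41.
Subtracting: 5a = -20, so a = -4; then c = -21 − (-4)·4 = -5.
So g(n) = -4n² − 5, and g(7) = -201.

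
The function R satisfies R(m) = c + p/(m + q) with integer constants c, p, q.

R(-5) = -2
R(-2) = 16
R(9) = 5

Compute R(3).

6

(R(m) − c)(m + q) = p for each data point; the three points give a linear system in c and q, then p follows.
Solving: c = 4, q = 3, p = 12, so R(m) = 4 + 12/(m + 3).
Then R(3) = 4 + 12/6 = 6.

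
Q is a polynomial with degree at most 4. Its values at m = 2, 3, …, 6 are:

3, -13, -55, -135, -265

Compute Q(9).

Write Q(m) = am^4 + bm³ + cm² + dm + e; the 5 given values yield a linear system in the 5 coefficients.
Solving, the leading coefficient vanishes, and Q(m) = -2m³ + 5m² - 3m + 5.
Then Q(9) = -1075.

-1075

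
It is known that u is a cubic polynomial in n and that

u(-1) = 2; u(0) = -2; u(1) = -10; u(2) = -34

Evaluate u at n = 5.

-322

Write u(n) = an³ + bn² + cn + d; the 4 given values yield a linear system in the 4 coefficients.
Solving, u(n) = -2n³ - 2n² - 4n - 2.
Then u(5) = -322.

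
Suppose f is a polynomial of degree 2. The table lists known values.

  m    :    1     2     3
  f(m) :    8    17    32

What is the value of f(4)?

53

Write f(m) = am² + bm + c; the 3 given values yield a linear system in the 3 coefficients.
Solving, f(m) = 3m² + 5.
Then f(4) = 53.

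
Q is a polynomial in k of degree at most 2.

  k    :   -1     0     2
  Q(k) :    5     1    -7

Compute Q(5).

-19

Write Q(k) = ak² + bk + c; the 3 given values yield a linear system in the 3 coefficients.
Solving, the leading coefficient vanishes, and Q(k) = -4k + 1.
Then Q(5) = -19.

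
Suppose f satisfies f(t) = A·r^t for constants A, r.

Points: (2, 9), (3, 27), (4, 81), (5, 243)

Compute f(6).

Consecutive ratio: 27/9 = 3, and 81/27 = 3, so r = 3.
Then A·3^2 = 9 gives A = 1, and f(t) = 1·3^t.
f(6) = 1·3^6 = 729.

729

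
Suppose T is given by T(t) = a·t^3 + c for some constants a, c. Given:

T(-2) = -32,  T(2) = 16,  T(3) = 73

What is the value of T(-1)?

From T(-2) = -32 and T(2) = 16: -8a + c = -32 and 8a + c = 16.
Subtracting: 16a = 48, so a = 3; then c = -32 − 3·(-8) = -8.
So T(t) = 3t³ − 8, and T(-1) = -11.

-11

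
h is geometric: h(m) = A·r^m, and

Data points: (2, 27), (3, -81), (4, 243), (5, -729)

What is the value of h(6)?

Consecutive ratio: -81/27 = -3, and 243/(-81) = -3, so r = -3.
Then A·(-3)^2 = 27 gives A = 3, and h(m) = 3·(-3)^m.
h(6) = 3·(-3)^6 = 2187.

2187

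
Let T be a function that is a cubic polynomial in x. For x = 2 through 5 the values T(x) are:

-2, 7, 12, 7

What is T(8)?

-128

Write T(x) = ax³ + bx² + cx + d; the 4 given values yield a linear system in the 4 coefficients.
Solving, T(x) = -x³ + 7x² - 7x - 8.
Then T(8) = -128.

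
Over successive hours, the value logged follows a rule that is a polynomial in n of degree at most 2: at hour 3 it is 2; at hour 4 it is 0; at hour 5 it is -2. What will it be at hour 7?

-6

Write the value at n as h(n).
Write h(n) = an² + bn + c; the 3 given values yield a linear system in the 3 coefficients.
Solving, the leading coefficient vanishes, and h(n) = -2n + 8.
Then h(7) = -6.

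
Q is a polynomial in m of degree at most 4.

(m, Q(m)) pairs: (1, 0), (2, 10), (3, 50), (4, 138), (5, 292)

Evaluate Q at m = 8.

First differences: 10, 40, 88, 154. Second differences: 30, 48, 66. Third differences: 18, 18.
Level-3 differences are constant, so Q has degree 3.
Fitting a degree-3 polynomial gives Q(m) = 3m³ - 3m² - 2m + 2.
Then Q(8) = 1330.

1330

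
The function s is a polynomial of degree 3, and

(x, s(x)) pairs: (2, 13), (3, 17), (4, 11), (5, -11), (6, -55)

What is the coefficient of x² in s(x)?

4

First differences: 4, -6, -22, -44. Second differences: -10, -16, -22. Third differences: -6, -6.
Level-3 differences are constant, so s has degree 3.
Fitting a degree-3 polynomial gives s(x) = -x³ + 4x² + 3x - 1.
The coefficient of x² is 4.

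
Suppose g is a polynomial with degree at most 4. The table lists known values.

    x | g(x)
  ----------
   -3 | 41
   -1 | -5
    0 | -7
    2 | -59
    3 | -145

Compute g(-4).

Write g(x) = ax^4 + bx³ + cx² + dx + e; the 5 given values yield a linear system in the 5 coefficients.
Solving, the leading coefficient vanishes, and g(x) = -3x³ - 5x² - 4x - 7.
Then g(-4) = 121.

121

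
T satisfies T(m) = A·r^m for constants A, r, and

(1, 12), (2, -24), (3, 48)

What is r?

-2

Consecutive ratio: -24/12 = -2, and 48/(-24) = -2, so r = -2.
Then A·(-2)^1 = 12 gives A = -6, and T(m) = -6·(-2)^m.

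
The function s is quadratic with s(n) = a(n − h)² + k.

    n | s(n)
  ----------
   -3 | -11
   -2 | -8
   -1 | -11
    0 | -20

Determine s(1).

-35

First differences 3, -3, -9; second difference -6 = 2a, so a = -3.
Expanding, the n-coefficient is −2ah = 6h; matching it to the data gives h = -2, and then k = -8.
So s(n) = -3(n + 2)² − 8.
s(1) = -3·3² − 8 = -35.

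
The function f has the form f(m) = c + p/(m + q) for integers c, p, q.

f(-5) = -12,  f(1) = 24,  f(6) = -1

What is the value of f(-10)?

-9

(f(m) − c)(m + q) = p for each data point; the three points give a linear system in c and q, then p follows.
Solving: c = -6, q = 0, p = 30, so f(m) = -6 + 30/(m + 0).
Then f(-10) = -6 + 30/(-10) = -9.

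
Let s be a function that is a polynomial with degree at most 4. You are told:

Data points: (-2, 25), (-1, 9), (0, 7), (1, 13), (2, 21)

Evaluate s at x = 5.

-3

Write s(x) = ax^4 + bx³ + cx² + dx + e; the 5 given values yield a linear system in the 5 coefficients.
Solving, the leading coefficient vanishes, and s(x) = -x³ + 4x² + 3x + 7.
Then s(5) = -3.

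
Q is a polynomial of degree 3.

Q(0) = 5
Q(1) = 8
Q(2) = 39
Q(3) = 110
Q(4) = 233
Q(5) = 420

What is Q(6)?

683

First differences: 3, 31, 71, 123, 187. Second differences: 28, 40, 52, 64. Third differences: 12, 12, 12.
Level-3 differences are constant, so Q has degree 3.
Fitting a degree-3 polynomial gives Q(k) = 2k³ + 8k² - 7k + 5.
Then Q(6) = 683.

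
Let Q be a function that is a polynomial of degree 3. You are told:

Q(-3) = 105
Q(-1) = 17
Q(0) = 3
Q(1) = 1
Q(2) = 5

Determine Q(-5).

Write Q(x) = ax³ + bx² + cx + d; the 5 given values yield a linear system in the 4 coefficients.
Solving, Q(x) = -x³ + 6x² - 7x + 3.
Then Q(-5) = 313.

313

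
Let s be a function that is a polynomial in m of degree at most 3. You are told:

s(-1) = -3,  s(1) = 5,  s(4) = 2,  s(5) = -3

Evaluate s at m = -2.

-10

Write s(m) = am³ + bm² + cm + d; the 4 given values yield a linear system in the 4 coefficients.
Solving, the leading coefficient vanishes, and s(m) = -m² + 4m + 2.
Then s(-2) = -10.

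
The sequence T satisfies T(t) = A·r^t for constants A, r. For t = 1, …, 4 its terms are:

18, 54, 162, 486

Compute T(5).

1458

Consecutive ratio: 54/18 = 3, and 162/54 = 3, so r = 3.
Then A·3^1 = 18 gives A = 6, and T(t) = 6·3^t.
T(5) = 6·3^5 = 1458.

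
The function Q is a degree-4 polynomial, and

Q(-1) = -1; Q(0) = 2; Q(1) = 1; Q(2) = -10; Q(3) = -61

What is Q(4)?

Write Q(n) = an^4 + bn³ + cn² + dn + e; the 5 given values yield a linear system in the 5 coefficients.
Solving, Q(n) = -n^4 + n³ - n² + 2.
Then Q(4) = -206.

-206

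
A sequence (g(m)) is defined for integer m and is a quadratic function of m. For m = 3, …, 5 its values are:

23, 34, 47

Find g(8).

Write g(m) = am² + bm + c; the 3 given values yield a linear system in the 3 coefficients.
Solving, g(m) = m² + 4m + 2.
Then g(8) = 98.

98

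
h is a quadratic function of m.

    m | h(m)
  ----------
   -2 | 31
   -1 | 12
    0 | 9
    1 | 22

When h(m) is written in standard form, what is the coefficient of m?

First differences: -19, -3, 13. Second differences: 16, 16.
Level-2 differences are constant, so h has degree 2.
Fitting a degree-2 polynomial gives h(m) = 8m² + 5m + 9.
The coefficient of m is 5.

5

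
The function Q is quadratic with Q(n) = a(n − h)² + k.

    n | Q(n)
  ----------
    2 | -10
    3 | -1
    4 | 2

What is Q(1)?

-25

First differences 9, 3; second difference -6 = 2a, so a = -3.
Expanding, the n-coefficient is −2ah = 6h; matching it to the data gives h = 4, and then k = 2.
So Q(n) = -3(n − 4)² + 2.
Q(1) = -3·(-3)² + 2 = -25.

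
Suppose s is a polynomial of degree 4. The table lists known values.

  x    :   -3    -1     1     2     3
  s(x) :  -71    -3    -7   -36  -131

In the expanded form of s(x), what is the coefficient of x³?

-1

Write s(x) = ax^4 + bx³ + cx² + dx + e; the 5 given values yield a linear system in the 5 coefficients.
Solving, s(x) = -x^4 - x³ - 2x² - x - 2.
The coefficient of x³ is -1.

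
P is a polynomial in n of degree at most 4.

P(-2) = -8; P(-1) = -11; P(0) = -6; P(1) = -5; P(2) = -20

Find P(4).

-146

First differences: -3, 5, 1, -15. Second differences: 8, -4, -16. Third differences: -12, -12.
Level-3 differences are constant, so P has degree 3.
Fitting a degree-3 polynomial gives P(n) = -2n³ - 2n² + 5n - 6.
Then P(4) = -146.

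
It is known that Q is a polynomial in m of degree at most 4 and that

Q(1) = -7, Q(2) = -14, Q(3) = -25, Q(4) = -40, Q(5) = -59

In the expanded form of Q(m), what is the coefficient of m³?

0

First differences: -7, -11, -15, -19. Second differences: -4, -4, -4.
Level-2 differences are constant, so Q has degree 2.
Fitting a degree-2 polynomial gives Q(m) = -2m² - m - 4.
The coefficient of m³ is 0.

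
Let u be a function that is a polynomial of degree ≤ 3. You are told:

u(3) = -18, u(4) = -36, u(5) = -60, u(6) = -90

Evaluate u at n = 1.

First differences: -18, -24, -30. Second differences: -6, -6.
Level-2 differences are constant, so u has degree 2.
Fitting a degree-2 polynomial gives u(n) = -3n² + 3n.
Then u(1) = 0.

0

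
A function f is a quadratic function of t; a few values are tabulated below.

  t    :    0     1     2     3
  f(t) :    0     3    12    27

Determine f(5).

First differences: 3, 9, 15. Second differences: 6, 6.
Level-2 differences are constant, so f has degree 2.
Fitting a degree-2 polynomial gives f(t) = 3t².
Then f(5) = 75.

75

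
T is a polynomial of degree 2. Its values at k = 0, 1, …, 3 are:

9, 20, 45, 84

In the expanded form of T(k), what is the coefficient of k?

First differences: 11, 25, 39. Second differences: 14, 14.
Level-2 differences are constant, so T has degree 2.
Fitting a degree-2 polynomial gives T(k) = 7k² + 4k + 9.
The coefficient of k is 4.

4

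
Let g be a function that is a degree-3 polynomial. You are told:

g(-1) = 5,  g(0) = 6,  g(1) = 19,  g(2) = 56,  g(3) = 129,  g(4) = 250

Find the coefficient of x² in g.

6

First differences: 1, 13, 37, 73, 121. Second differences: 12, 24, 36, 48. Third differences: 12, 12, 12.
Level-3 differences are constant, so g has degree 3.
Fitting a degree-3 polynomial gives g(x) = 2x³ + 6x² + 5x + 6.
The coefficient of x² is 6.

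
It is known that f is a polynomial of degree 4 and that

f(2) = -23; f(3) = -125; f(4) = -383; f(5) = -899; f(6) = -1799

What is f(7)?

-3233

Write f(k) = ak^4 + bk³ + ck² + dk + e; the 5 given values yield a linear system in the 5 coefficients.
Solving, f(k) = -k^4 - 3k³ + 4k² + 1.
Then f(7) = -3233.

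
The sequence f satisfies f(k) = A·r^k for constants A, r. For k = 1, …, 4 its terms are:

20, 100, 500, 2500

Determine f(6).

Consecutive ratio: 100/20 = 5, and 500/100 = 5, so r = 5.
Then A·5^1 = 20 gives A = 4, and f(k) = 4·5^k.
f(6) = 4·5^6 = 62500.

62500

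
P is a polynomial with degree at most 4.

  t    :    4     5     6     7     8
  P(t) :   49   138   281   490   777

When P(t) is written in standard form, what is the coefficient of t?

First differences: 89, 143, 209, 287. Second differences: 54, 66, 78. Third differences: 12, 12.
Level-3 differences are constant, so P has degree 3.
Fitting a degree-3 polynomial gives P(t) = 2t³ - 3t² - 6t - 7.
The coefficient of t is -6.

-6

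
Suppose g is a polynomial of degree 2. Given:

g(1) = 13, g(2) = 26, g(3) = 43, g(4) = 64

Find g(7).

First differences: 13, 17, 21. Second differences: 4, 4.
Level-2 differences are constant, so g has degree 2.
Fitting a degree-2 polynomial gives g(x) = 2x² + 7x + 4.
Then g(7) = 151.

151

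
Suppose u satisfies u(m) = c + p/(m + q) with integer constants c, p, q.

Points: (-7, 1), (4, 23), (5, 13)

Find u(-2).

-1

(u(m) − c)(m + q) = p for each data point; the three points give a linear system in c and q, then p follows.
Solving: c = 3, q = -3, p = 20, so u(m) = 3 + 20/(m − 3).
Then u(-2) = 3 + 20/(-5) = -1.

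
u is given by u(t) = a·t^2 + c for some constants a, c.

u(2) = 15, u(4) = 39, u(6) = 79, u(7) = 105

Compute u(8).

From u(2) = 15 and u(4) = 39: 4a + c = 15 and 16a + c = 39.
Subtracting: 12a = 24, so a = 2; then c = 15 − 2·4 = 7.
So u(t) = 2t² + 7, and u(8) = 135.

135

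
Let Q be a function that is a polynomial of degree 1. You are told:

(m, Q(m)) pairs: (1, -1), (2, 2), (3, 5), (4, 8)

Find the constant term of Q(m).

First differences: 3, 3, 3.
Level-1 differences are constant, so Q has degree 1.
Fitting a degree-1 polynomial gives Q(m) = 3m - 4.
The constant term is Q(0) = -4.

-4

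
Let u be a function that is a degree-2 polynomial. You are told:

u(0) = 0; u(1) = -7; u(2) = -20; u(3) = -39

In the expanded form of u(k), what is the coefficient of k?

Write u(k) = ak² + bk + c; the 4 given values yield a linear system in the 3 coefficients.
Solving, u(k) = -3k² - 4k.
The coefficient of k is -4.

-4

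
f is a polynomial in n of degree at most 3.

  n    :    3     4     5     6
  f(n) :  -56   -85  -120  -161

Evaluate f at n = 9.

-320

First differences: -29, -35, -41. Second differences: -6, -6.
Level-2 differences are constant, so f has degree 2.
Fitting a degree-2 polynomial gives f(n) = -3n² - 8n - 5.
Then f(9) = -320.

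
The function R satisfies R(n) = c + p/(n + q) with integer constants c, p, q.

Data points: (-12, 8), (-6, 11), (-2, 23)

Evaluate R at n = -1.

41

(R(n) − c)(n + q) = p for each data point; the three points give a linear system in c and q, then p follows.
Solving: c = 5, q = 0, p = -36, so R(n) = 5 − 36/(n + 0).
Then R(-1) = 5 − 36/(-1) = 41.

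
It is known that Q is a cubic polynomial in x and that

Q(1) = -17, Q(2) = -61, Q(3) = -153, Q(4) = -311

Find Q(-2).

7

Write Q(x) = ax³ + bx² + cx + d; the 4 given values yield a linear system in the 4 coefficients.
Solving, Q(x) = -3x³ - 6x² - 5x - 3.
Then Q(-2) = 7.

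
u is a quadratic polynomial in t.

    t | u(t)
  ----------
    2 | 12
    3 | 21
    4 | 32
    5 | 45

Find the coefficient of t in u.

First differences: 9, 11, 13. Second differences: 2, 2.
Level-2 differences are constant, so u has degree 2.
Fitting a degree-2 polynomial gives u(t) = t² + 4t.
The coefficient of t is 4.

4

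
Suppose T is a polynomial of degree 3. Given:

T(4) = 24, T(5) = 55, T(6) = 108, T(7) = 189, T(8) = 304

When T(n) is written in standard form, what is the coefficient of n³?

Write T(n) = an³ + bn² + cn + d; the 5 given values yield a linear system in the 4 coefficients.
Solving, T(n) = n³ - 4n² + 6n.
The coefficient of n³ is 1.

1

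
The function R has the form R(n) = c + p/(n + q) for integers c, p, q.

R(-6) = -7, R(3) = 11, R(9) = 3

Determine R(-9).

(R(n) − c)(n + q) = p for each data point; the three points give a linear system in c and q, then p follows.
Solving: c = -1, q = 0, p = 36, so R(n) = -1 + 36/(n + 0).
Then R(-9) = -1 + 36/(-9) = -5.

-5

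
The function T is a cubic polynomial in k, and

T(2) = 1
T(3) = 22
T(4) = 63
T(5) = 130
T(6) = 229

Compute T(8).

First differences: 21, 41, 67, 99. Second differences: 20, 26, 32. Third differences: 6, 6.
Level-3 differences are constant, so T has degree 3.
Fitting a degree-3 polynomial gives T(k) = k³ + k² - 3k - 5.
Then T(8) = 547.

547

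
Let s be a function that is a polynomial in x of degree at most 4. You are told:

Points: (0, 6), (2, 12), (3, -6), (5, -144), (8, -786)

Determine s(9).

Write s(x) = ax^4 + bx³ + cx² + dx + e; the 5 given values yield a linear system in the 5 coefficients.
Solving, the leading coefficient vanishes, and s(x) = -2x³ + 3x² + 5x + 6.
Then s(9) = -1164.

-1164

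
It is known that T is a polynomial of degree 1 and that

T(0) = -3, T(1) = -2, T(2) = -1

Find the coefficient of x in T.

1

First differences: 1, 1.
Level-1 differences are constant, so T has degree 1.
Fitting a degree-1 polynomial gives T(x) = x - 3.
The coefficient of x is 1.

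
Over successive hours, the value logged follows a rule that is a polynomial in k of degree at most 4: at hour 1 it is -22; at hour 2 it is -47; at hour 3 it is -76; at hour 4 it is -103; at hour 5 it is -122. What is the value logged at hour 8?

-71

Write the value at k as s(k).
First differences: -25, -29, -27, -19. Second differences: -4, 2, 8. Third differences: 6, 6.
Level-3 differences are constant, so s has degree 3.
Fitting a degree-3 polynomial gives s(k) = k³ - 8k² - 8k - 7.
Then s(8) = -71.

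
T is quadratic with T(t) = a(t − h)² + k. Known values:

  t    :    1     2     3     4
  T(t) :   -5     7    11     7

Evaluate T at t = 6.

First differences 12, 4, -4; second difference -8 = 2a, so a = -4.
Expanding, the t-coefficient is −2ah = 8h; matching it to the data gives h = 3, and then k = 11.
So T(t) = -4(t − 3)² + 11.
T(6) = -4·3² + 11 = -25.

-25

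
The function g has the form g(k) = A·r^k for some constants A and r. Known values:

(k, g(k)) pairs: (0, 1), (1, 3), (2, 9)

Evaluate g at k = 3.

Consecutive ratio: 3/1 = 3, and 9/3 = 3, so r = 3.
Then A·3^0 = 1 gives A = 1, and g(k) = 1·3^k.
g(3) = 1·3^3 = 27.

27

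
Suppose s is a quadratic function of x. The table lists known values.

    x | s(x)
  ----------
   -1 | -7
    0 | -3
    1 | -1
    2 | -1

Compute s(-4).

-31

First differences: 4, 2, 0. Second differences: -2, -2.
Level-2 differences are constant, so s has degree 2.
Fitting a degree-2 polynomial gives s(x) = -x² + 3x - 3.
Then s(-4) = -31.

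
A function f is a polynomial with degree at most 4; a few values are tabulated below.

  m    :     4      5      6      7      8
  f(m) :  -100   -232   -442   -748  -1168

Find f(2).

2

First differences: -132, -210, -306, -420. Second differences: -78, -96, -114. Third differences: -18, -18.
Level-3 differences are constant, so f has degree 3.
Fitting a degree-3 polynomial gives f(m) = -3m³ + 6m² - 3m + 8.
Then f(2) = 2.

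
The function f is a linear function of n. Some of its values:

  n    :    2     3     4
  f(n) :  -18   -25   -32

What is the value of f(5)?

First differences: -7, -7.
Level-1 differences are constant, so f has degree 1.
Fitting a degree-1 polynomial gives f(n) = -7n - 4.
Then f(5) = -39.

-39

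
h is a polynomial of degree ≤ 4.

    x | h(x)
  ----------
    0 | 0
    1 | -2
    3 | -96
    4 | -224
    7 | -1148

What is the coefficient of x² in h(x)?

Write h(x) = ax^4 + bx³ + cx² + dx + e; the 5 given values yield a linear system in the 5 coefficients.
Solving, the leading coefficient vanishes, and h(x) = -3x³ - 3x² + 4x.
The coefficient of x² is -3.

-3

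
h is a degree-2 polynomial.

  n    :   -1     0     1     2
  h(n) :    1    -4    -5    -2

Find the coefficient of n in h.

-3

First differences: -5, -1, 3. Second differences: 4, 4.
Level-2 differences are constant, so h has degree 2.
Fitting a degree-2 polynomial gives h(n) = 2n² - 3n - 4.
The coefficient of n is -3.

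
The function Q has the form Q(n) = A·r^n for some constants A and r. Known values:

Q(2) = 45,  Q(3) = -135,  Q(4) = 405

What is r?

Consecutive ratio: -135/45 = -3, and 405/(-135) = -3, so r = -3.
Then A·(-3)^2 = 45 gives A = 5, and Q(n) = 5·(-3)^n.

-3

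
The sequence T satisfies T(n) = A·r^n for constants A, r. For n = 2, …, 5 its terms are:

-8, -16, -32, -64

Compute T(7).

Consecutive ratio: -16/(-8) = 2, and -32/(-16) = 2, so r = 2.
Then A·2^2 = -8 gives A = -2, and T(n) = -2·2^n.
T(7) = -2·2^7 = -256.

-256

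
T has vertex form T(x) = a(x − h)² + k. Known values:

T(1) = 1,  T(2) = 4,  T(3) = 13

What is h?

First differences 3, 9; second difference 6 = 2a, so a = 3.
Expanding, the x-coefficient is −2ah = -6h; matching it to the data gives h = 1, and then k = 1.
So T(x) = 3(x − 1)² + 1.
Hence h = 1.

1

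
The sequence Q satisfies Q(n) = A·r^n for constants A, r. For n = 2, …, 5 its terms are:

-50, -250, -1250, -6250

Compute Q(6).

-31250

Consecutive ratio: -250/(-50) = 5, and -1250/(-250) = 5, so r = 5.
Then A·5^2 = -50 gives A = -2, and Q(n) = -2·5^n.
Q(6) = -2·5^6 = -31250.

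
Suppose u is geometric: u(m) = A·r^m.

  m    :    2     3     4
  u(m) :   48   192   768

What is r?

4

Consecutive ratio: 192/48 = 4, and 768/192 = 4, so r = 4.
Then A·4^2 = 48 gives A = 3, and u(m) = 3·4^m.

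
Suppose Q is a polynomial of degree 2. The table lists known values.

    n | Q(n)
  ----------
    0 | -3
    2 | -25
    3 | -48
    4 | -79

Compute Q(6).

-165

Write Q(n) = an² + bn + c; the 4 given values yield a linear system in the 3 coefficients.
Solving, Q(n) = -4n² - 3n - 3.
Then Q(6) = -165.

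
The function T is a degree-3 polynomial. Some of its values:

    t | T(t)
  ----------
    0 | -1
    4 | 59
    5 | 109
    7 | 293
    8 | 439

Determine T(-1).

-11

Write T(t) = at³ + bt² + ct + d; the 5 given values yield a linear system in the 4 coefficients.
Solving, T(t) = t³ - 2t² + 7t - 1.
Then T(-1) = -11.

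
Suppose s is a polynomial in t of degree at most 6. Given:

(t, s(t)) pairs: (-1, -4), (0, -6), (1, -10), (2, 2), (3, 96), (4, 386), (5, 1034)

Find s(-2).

First differences: -2, -4, 12, 94, 290, 648. Second differences: -2, 16, 82, 196, 358. Third differences: 18, 66, 114, 162. Fourth differences: 48, 48, 48.
Level-4 differences are constant, so s has degree 4.
Fitting a degree-4 polynomial gives s(t) = 2t^4 - t³ - 3t² - 2t - 6.
Then s(-2) = 26.

26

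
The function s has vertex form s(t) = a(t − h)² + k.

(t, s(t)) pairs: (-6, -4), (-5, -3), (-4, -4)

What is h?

-5

First differences 1, -1; second difference -2 = 2a, so a = -1.
Expanding, the t-coefficient is −2ah = 2h; matching it to the data gives h = -5, and then k = -3.
So s(t) = -1(t + 5)² − 3.
Hence h = -5.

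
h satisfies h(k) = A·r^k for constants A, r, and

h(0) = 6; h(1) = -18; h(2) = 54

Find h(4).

Consecutive ratio: -18/6 = -3, and 54/(-18) = -3, so r = -3.
Then A·(-3)^0 = 6 gives A = 6, and h(k) = 6·(-3)^k.
h(4) = 6·(-3)^4 = 486.

486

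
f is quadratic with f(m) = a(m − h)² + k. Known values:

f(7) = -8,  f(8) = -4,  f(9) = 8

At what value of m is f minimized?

First differences 4, 12; second difference 8 = 2a, so a = 4.
Expanding, the m-coefficient is −2ah = -8h; matching it to the data gives h = 7, and then k = -8.
So f(m) = 4(m − 7)² − 8.
Hence h = 7.

7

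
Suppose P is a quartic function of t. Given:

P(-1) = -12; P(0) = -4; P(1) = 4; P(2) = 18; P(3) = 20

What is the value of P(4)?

Write P(t) = at^4 + bt³ + ct² + dt + e; the 5 given values yield a linear system in the 5 coefficients.
Solving, P(t) = -t^4 + 3t³ + t² + 5t - 4.
Then P(4) = -32.

-32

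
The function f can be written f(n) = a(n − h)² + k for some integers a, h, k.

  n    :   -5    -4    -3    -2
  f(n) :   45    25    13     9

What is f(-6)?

73

First differences -20, -12, -4; second difference 8 = 2a, so a = 4.
Expanding, the n-coefficient is −2ah = -8h; matching it to the data gives h = -2, and then k = 9.
So f(n) = 4(n + 2)² + 9.
f(-6) = 4·(-4)² + 9 = 73.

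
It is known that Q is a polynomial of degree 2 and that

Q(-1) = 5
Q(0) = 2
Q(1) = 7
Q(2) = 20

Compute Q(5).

107

First differences: -3, 5, 13. Second differences: 8, 8.
Level-2 differences are constant, so Q has degree 2.
Fitting a degree-2 polynomial gives Q(m) = 4m² + m + 2.
Then Q(5) = 107.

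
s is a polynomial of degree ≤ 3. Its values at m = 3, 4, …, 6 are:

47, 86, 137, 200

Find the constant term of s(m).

2

First differences: 39, 51, 63. Second differences: 12, 12.
Level-2 differences are constant, so s has degree 2.
Fitting a degree-2 polynomial gives s(m) = 6m² - 3m + 2.
The constant term is s(0) = 2.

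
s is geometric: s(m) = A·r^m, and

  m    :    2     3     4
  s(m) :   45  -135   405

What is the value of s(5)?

Consecutive ratio: -135/45 = -3, and 405/(-135) = -3, so r = -3.
Then A·(-3)^2 = 45 gives A = 5, and s(m) = 5·(-3)^m.
s(5) = 5·(-3)^5 = -1215.

-1215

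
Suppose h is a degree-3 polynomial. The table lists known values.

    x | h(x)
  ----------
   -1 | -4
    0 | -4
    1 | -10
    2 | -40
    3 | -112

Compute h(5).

-454

First differences: 0, -6, -30, -72. Second differences: -6, -24, -42. Third differences: -18, -18.
Level-3 differences are constant, so h has degree 3.
Fitting a degree-3 polynomial gives h(x) = -3x³ - 3x² - 4.
Then h(5) = -454.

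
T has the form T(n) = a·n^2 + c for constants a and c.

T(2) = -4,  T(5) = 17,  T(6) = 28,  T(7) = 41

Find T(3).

1

From T(2) = -4 and T(5) = 17: 4a + c = -4 and 25a + c = 17.
Subtracting: 21a = 21, so a = 1; then c = -4 − 1·4 = -8.
So T(n) = 1n² − 8, and T(3) = 1.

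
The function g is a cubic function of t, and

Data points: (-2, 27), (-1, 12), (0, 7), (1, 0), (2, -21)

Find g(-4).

135

Write g(t) = at³ + bt² + ct + d; the 5 given values yield a linear system in the 4 coefficients.
Solving, g(t) = -2t³ - t² - 4t + 7.
Then g(-4) = 135.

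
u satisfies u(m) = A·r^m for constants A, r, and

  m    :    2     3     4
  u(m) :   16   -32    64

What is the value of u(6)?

256

Consecutive ratio: -32/16 = -2, and 64/(-32) = -2, so r = -2.
Then A·(-2)^2 = 16 gives A = 4, and u(m) = 4·(-2)^m.
u(6) = 4·(-2)^6 = 256.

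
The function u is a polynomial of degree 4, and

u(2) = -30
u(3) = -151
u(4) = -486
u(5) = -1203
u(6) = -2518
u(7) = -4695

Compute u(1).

Write u(m) = am^4 + bm³ + cm² + dm + e; the 6 given values yield a linear system in the 5 coefficients.
Solving, u(m) = -2m^4 + 3m² - 6m + 2.
Then u(1) = -3.

-3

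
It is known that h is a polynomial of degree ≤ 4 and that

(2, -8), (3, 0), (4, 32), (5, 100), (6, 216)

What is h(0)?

First differences: 8, 32, 68, 116. Second differences: 24, 36, 48. Third differences: 12, 12.
Level-3 differences are constant, so h has degree 3.
Fitting a degree-3 polynomial gives h(x) = 2x³ - 6x².
The constant term is h(0) = 0.

0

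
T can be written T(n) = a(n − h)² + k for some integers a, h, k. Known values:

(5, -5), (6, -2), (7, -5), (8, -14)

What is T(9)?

First differences 3, -3, -9; second difference -6 = 2a, so a = -3.
Expanding, the n-coefficient is −2ah = 6h; matching it to the data gives h = 6, and then k = -2.
So T(n) = -3(n − 6)² − 2.
T(9) = -3·3² − 2 = -29.

-29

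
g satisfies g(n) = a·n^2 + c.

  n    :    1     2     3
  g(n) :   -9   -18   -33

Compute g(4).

From g(1) = -9 and g(2) = -18: 1a + c = -9 and 4a + c = -18.
Subtracting: 3a = -9, so a = -3; then c = -9 − (-3)·1 = -6.
So g(n) = -3n² − 6, and g(4) = -54.

-54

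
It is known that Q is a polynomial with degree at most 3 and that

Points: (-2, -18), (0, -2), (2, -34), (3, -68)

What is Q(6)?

-242

Write Q(n) = an³ + bn² + cn + d; the 4 given values yield a linear system in the 4 coefficients.
Solving, the leading coefficient vanishes, and Q(n) = -6n² - 4n - 2.
Then Q(6) = -242.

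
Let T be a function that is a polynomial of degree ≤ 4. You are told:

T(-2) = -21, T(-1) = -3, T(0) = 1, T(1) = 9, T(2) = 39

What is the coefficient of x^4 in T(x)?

0

First differences: 18, 4, 8, 30. Second differences: -14, 4, 22. Third differences: 18, 18.
Level-3 differences are constant, so T has degree 3.
Fitting a degree-3 polynomial gives T(x) = 3x³ + 2x² + 3x + 1.
The coefficient of x^4 is 0.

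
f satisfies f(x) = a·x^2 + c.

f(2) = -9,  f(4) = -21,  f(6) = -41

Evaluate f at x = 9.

From f(2) = -9 and f(4) = -21: 4a + c = -9 and 16a + c = -21.
Subtracting: 12a = -12, so a = -1; then c = -9 − (-1)·4 = -5.
So f(x) = -1x² − 5, and f(9) = -86.

-86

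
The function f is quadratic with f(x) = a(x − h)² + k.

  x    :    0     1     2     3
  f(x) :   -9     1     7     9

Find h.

3

First differences 10, 6, 2; second difference -4 = 2a, so a = -2.
Expanding, the x-coefficient is −2ah = 4h; matching it to the data gives h = 3, and then k = 9.
So f(x) = -2(x − 3)² + 9.
Hence h = 3.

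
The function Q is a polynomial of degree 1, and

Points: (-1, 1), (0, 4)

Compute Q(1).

7

Write Q(n) = an + b; the 2 given values yield a linear system in the 2 coefficients.
Solving, Q(n) = 3n + 4.
Then Q(1) = 7.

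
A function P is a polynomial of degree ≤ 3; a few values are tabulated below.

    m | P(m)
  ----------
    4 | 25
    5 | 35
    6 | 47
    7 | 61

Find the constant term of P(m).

First differences: 10, 12, 14. Second differences: 2, 2.
Level-2 differences are constant, so P has degree 2.
Fitting a degree-2 polynomial gives P(m) = m² + m + 5.
The constant term is P(0) = 5.

5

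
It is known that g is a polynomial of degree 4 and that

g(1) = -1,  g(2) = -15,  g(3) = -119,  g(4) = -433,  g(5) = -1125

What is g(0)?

Write g(n) = an^4 + bn³ + cn² + dn + e; the 5 given values yield a linear system in the 5 coefficients.
Solving, g(n) = -2n^4 + 5n² + n - 5.
The constant term is g(0) = -5.

-5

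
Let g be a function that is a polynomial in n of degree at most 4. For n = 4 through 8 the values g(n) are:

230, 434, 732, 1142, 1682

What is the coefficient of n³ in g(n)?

3

First differences: 204, 298, 410, 540. Second differences: 94, 112, 130. Third differences: 18, 18.
Level-3 differences are constant, so g has degree 3.
Fitting a degree-3 polynomial gives g(n) = 3n³ + 2n² + 3n - 6.
The coefficient of n³ is 3.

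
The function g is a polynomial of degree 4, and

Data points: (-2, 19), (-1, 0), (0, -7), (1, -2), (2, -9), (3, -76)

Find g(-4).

First differences: -19, -7, 5, -7, -67. Second differences: 12, 12, -12, -60. Third differences: 0, -24, -48. Fourth differences: -24, -24.
Level-4 differences are constant, so g has degree 4.
Fitting a degree-4 polynomial gives g(t) = -t^4 - 2t³ + 7t² + t - 7.
Then g(-4) = -27.

-27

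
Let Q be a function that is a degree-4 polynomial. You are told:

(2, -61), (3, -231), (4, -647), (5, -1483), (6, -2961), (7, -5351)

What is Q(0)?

-3

First differences: -170, -416, -836, -1478, -2390. Second differences: -246, -420, -642, -912. Third differences: -174, -222, -270. Fourth differences: -48, -48.
Level-4 differences are constant, so Q has degree 4.
Fitting a degree-4 polynomial gives Q(m) = -2m^4 - m³ - 4m² - m - 3.
Then Q(0) = -3.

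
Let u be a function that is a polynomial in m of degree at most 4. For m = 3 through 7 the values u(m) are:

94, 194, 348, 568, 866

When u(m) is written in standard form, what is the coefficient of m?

5

First differences: 100, 154, 220, 298. Second differences: 54, 66, 78. Third differences: 12, 12.
Level-3 differences are constant, so u has degree 3.
Fitting a degree-3 polynomial gives u(m) = 2m³ + 3m² + 5m - 2.
The coefficient of m is 5.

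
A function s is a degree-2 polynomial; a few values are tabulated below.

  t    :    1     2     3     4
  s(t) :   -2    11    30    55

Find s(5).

First differences: 13, 19, 25. Second differences: 6, 6.
Level-2 differences are constant, so s has degree 2.
Extending the table by one column gives the next first difference 31, so s(5) = 55 + 31 = 86.

86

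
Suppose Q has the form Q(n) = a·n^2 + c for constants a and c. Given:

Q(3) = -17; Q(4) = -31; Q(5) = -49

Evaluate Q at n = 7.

-97

From Q(3) = -17 and Q(4) = -31: 9a + c = -17 and 16a + c = -31.
Subtracting: 7a = -14, so a = -2; then c = -17 − (-2)·9 = 1.
So Q(n) = -2n² + 1, and Q(7) = -97.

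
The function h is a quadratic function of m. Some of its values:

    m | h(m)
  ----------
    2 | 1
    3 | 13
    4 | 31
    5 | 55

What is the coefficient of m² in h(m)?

3

First differences: 12, 18, 24. Second differences: 6, 6.
Level-2 differences are constant, so h has degree 2.
Fitting a degree-2 polynomial gives h(m) = 3m² - 3m - 5.
The coefficient of m² is 3.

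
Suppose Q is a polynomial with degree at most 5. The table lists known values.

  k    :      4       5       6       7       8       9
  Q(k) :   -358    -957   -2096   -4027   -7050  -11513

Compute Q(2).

-12

Write Q(k) = ak^5 + bk^4 + ck³ + dk² + ek + p; the 6 given values yield a linear system in the 6 coefficients.
Solving, the leading coefficient vanishes, and Q(k) = -2k^4 + 2k³ + 2k² - k - 2.
Then Q(2) = -12.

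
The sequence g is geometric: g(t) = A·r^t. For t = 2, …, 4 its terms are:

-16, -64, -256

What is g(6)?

Consecutive ratio: -64/(-16) = 4, and -256/(-64) = 4, so r = 4.
Then A·4^2 = -16 gives A = -1, and g(t) = -1·4^t.
g(6) = -1·4^6 = -4096.

-4096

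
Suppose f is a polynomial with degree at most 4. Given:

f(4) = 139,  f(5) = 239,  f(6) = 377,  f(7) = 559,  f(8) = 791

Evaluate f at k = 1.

Write f(k) = ak^4 + bk³ + ck² + dk + e; the 5 given values yield a linear system in the 5 coefficients.
Solving, the leading coefficient vanishes, and f(k) = k³ + 4k² + 3k - 1.
Then f(1) = 7.

7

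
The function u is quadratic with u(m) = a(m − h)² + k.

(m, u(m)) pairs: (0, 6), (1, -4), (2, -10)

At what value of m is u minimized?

First differences -10, -6; second difference 4 = 2a, so a = 2.
Expanding, the m-coefficient is −2ah = -4h; matching it to the data gives h = 3, and then k = -12.
So u(m) = 2(m − 3)² − 12.
Hence h = 3.

3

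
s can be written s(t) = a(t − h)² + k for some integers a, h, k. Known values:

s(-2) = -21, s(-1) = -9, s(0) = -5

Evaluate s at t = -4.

-69

First differences 12, 4; second difference -8 = 2a, so a = -4.
Expanding, the t-coefficient is −2ah = 8h; matching it to the data gives h = 0, and then k = -5.
So s(t) = -4(t + 0)² − 5.
s(-4) = -4·(-4)² − 5 = -69.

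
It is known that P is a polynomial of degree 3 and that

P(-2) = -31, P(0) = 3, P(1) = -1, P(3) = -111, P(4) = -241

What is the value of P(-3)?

-45

Write P(m) = am³ + bm² + cm + d; the 5 given values yield a linear system in the 4 coefficients.
Solving, P(m) = -2m³ - 9m² + 7m + 3.
Then P(-3) = -45.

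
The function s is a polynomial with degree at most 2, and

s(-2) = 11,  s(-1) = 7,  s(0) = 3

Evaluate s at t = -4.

Write s(t) = at² + bt + c; the 3 given values yield a linear system in the 3 coefficients.
Solving, the leading coefficient vanishes, and s(t) = -4t + 3.
Then s(-4) = 19.

19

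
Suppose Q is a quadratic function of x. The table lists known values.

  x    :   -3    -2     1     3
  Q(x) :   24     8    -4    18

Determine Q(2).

4

Write Q(x) = ax² + bx + c; the 4 given values yield a linear system in the 3 coefficients.
Solving, Q(x) = 3x² - x - 6.
Then Q(2) = 4.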